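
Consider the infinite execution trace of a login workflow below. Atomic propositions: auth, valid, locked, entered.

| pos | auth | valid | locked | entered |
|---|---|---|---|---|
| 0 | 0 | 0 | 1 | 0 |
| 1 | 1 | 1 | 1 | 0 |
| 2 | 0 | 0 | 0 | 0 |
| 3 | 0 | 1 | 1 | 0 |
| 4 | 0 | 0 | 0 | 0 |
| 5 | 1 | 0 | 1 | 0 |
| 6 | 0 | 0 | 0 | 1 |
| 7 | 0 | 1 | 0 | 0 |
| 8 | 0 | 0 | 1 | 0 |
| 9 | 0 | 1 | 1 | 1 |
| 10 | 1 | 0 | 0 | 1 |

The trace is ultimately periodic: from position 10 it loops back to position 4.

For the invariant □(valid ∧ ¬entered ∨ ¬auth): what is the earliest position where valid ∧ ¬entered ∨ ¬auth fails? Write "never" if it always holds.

Check valid ∧ ¬entered ∨ ¬auth at each position in order: 0 ✓, 1 ✓, 2 ✓, 3 ✓, 4 ✓.
At position 5 the labels are {auth, locked}, so valid ∧ ¬entered ∨ ¬auth is false there. This is the first violation.

5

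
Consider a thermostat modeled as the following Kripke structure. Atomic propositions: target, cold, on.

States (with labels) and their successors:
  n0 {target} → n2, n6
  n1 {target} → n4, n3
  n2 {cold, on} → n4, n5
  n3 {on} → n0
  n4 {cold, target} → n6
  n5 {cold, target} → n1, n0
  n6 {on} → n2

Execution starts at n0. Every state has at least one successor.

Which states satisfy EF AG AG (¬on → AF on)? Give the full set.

States satisfying AG AG (¬on → AF on): {n0, n1, n2, n3, n4, n5, n6}.
States satisfying EF AG AG (¬on → AF on): {n0, n1, n2, n3, n4, n5, n6}.

{n0, n1, n2, n3, n4, n5, n6}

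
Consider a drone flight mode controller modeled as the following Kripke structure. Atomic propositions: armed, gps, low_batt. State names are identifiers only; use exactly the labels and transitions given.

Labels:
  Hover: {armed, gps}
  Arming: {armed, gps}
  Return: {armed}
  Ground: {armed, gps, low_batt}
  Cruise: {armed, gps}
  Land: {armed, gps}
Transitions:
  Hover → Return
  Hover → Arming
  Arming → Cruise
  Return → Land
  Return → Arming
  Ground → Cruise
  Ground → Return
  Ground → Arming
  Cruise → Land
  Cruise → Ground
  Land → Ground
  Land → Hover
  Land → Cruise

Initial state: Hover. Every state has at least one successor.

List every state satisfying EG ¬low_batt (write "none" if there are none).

States satisfying ¬low_batt: {Hover, Arming, Return, Cruise, Land}.
States satisfying EG ¬low_batt: {Hover, Arming, Return, Cruise, Land}.

{Hover, Arming, Return, Cruise, Land}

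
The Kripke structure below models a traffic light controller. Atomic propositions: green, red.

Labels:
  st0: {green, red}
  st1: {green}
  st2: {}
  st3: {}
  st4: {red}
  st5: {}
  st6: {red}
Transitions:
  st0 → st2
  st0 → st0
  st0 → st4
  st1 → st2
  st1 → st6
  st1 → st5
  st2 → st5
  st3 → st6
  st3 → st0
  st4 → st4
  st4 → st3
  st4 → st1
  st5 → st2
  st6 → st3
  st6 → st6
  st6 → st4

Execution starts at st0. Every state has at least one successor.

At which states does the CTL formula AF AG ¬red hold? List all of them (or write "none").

States satisfying AG ¬red: {st2, st5}.
States satisfying AF AG ¬red: {st2, st5}.

{st2, st5}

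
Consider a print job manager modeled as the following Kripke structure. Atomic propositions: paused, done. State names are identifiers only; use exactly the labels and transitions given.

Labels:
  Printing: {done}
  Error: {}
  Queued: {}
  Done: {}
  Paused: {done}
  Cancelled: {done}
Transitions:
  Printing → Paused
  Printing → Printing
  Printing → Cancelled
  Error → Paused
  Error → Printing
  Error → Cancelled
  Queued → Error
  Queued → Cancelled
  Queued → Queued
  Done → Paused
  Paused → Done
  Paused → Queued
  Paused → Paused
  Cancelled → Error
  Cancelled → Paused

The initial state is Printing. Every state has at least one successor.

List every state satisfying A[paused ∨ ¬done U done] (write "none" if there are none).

{Printing, Error, Done, Paused, Cancelled}

States satisfying paused ∨ ¬done: {Error, Queued, Done}.
States satisfying done: {Printing, Paused, Cancelled}.
States satisfying A[paused ∨ ¬done U done]: {Printing, Error, Done, Paused, Cancelled}.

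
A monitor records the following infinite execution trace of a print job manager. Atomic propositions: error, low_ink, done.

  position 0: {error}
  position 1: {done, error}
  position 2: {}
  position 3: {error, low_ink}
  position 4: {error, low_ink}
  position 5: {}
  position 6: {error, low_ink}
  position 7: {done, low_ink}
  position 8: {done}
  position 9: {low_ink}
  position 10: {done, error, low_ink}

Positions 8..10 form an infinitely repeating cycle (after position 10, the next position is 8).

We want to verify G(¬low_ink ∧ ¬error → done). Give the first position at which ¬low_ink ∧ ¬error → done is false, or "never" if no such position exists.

2

Check ¬low_ink ∧ ¬error → done at each position in order: 0 ✓, 1 ✓.
At position 2 the labels are {}, so ¬low_ink ∧ ¬error → done is false there. This is the first violation.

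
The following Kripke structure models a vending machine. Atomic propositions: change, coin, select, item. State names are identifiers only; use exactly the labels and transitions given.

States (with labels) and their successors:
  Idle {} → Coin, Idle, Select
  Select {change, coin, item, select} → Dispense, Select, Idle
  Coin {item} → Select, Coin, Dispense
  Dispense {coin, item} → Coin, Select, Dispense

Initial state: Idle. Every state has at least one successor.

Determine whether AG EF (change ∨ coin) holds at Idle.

States satisfying EF (change ∨ coin): {Idle, Select, Coin, Dispense}.
States satisfying AG EF (change ∨ coin): {Idle, Select, Coin, Dispense}.
Every state reachable from Idle satisfies EF (change ∨ coin).
Idle ∈ Sat(AG EF (change ∨ coin)).

Satisfied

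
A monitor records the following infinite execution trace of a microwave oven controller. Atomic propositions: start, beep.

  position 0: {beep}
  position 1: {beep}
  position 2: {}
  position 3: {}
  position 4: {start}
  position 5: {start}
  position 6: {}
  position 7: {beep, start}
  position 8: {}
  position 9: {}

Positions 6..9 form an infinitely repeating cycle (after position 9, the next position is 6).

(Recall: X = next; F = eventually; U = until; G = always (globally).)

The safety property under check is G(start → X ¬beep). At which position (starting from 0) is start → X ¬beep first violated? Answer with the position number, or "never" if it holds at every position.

never

start → X ¬beep holds at every position 0..9, and those are all the positions the trace ever visits, so the invariant G(start → X ¬beep) is never violated.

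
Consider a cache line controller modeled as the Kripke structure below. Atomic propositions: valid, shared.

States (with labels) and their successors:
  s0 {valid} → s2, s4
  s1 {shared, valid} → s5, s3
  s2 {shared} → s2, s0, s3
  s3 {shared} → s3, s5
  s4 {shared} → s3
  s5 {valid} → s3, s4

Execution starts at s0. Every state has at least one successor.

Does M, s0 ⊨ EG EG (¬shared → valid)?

States satisfying EG (¬shared → valid): {s0, s1, s2, s3, s4, s5}.
States satisfying EG EG (¬shared → valid): {s0, s1, s2, s3, s4, s5}.
s0 ∈ Sat(EG EG (¬shared → valid)).

Yes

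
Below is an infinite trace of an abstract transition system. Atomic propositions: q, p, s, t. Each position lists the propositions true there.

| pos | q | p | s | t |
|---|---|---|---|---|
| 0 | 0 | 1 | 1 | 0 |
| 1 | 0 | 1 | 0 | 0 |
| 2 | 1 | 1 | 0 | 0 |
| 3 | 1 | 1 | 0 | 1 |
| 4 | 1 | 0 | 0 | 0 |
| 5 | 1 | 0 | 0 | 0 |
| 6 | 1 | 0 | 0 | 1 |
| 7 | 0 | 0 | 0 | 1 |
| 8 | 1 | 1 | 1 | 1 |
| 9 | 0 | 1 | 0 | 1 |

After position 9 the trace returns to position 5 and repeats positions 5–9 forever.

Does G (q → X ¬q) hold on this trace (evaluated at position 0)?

q → X ¬q must hold at every position from 0 onward. It fails at position 2, so G (q → X ¬q) is false.
Positions where q holds: 2, 3, 4, 5, 6, 8.
Check X ¬q at each: 2→fails, 3→fails, 4→fails, 5→fails, 6→ok, 8→ok.

Violated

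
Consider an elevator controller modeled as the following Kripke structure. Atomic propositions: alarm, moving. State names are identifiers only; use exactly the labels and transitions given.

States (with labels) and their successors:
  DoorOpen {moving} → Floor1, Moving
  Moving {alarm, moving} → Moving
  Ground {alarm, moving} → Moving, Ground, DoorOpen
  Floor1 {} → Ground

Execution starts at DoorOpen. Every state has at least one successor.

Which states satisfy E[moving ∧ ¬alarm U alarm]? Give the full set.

States satisfying moving ∧ ¬alarm: {DoorOpen}.
States satisfying alarm: {Moving, Ground}.
States satisfying E[moving ∧ ¬alarm U alarm]: {DoorOpen, Moving, Ground}.

{DoorOpen, Moving, Ground}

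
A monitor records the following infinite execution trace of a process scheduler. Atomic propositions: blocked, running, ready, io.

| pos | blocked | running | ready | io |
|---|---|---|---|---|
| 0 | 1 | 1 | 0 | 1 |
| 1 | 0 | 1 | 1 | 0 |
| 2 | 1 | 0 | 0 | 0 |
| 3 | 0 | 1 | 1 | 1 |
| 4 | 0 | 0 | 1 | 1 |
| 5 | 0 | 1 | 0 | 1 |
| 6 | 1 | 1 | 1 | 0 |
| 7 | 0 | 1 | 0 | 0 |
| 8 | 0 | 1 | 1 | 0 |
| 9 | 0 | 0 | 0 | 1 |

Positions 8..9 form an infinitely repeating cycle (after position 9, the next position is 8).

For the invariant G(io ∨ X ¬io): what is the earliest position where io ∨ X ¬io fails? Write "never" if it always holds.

Check io ∨ X ¬io at each position in order: 0 ✓, 1 ✓.
At position 2 the labels are {blocked} and the next position 3 has {io, ready, running}, so io ∨ X ¬io is false there. This is the first violation.

2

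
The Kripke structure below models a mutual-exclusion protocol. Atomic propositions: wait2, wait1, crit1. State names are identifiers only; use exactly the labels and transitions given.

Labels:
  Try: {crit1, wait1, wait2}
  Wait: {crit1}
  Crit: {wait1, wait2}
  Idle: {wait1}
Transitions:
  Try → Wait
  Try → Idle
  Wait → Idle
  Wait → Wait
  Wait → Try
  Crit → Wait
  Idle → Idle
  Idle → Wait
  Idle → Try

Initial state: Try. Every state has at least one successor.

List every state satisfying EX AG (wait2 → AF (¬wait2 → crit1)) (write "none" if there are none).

{Try, Wait, Crit, Idle}

States satisfying AG (wait2 → AF (¬wait2 → crit1)): {Try, Wait, Crit, Idle}.
States satisfying EX AG (wait2 → AF (¬wait2 → crit1)): {Try, Wait, Crit, Idle}.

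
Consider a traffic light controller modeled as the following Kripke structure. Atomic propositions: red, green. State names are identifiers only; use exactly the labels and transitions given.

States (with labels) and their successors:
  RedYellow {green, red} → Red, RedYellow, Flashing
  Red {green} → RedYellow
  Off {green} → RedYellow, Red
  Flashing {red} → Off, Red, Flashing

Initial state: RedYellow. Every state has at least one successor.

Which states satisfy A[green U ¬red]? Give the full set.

{Red, Off}

States satisfying green: {RedYellow, Red, Off}.
States satisfying ¬red: {Red, Off}.
States satisfying A[green U ¬red]: {Red, Off}.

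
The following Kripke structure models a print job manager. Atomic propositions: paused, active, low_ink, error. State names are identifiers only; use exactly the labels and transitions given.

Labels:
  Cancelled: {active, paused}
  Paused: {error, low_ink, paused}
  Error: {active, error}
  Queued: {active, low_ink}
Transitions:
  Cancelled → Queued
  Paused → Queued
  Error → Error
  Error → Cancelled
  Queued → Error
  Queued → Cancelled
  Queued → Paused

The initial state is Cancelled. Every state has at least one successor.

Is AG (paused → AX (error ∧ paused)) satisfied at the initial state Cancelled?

States satisfying paused → AX (error ∧ paused): {Error, Queued}.
States satisfying AG (paused → AX (error ∧ paused)): ∅.
Cancelled is reachable from Cancelled and violates paused → AX (error ∧ paused), so AG fails at Cancelled.
Cancelled ∉ Sat(AG (paused → AX (error ∧ paused))).

Violated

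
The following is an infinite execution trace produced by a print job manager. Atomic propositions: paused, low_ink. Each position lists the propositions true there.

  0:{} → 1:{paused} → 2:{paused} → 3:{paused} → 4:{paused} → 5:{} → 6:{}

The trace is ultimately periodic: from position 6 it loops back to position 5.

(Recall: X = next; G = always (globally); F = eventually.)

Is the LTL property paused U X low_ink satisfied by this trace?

No

Walking from position 0: at position 0, X low_ink has not yet held and paused fails, so paused U X low_ink is false.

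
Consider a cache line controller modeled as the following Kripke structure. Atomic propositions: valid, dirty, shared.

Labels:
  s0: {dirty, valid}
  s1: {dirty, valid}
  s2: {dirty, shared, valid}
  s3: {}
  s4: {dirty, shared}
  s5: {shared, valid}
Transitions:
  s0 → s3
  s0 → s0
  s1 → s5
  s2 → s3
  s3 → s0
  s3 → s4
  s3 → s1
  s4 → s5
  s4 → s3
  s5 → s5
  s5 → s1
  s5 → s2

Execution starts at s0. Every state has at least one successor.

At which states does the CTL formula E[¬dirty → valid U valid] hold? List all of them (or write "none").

States satisfying ¬dirty → valid: {s0, s1, s2, s4, s5}.
States satisfying valid: {s0, s1, s2, s5}.
States satisfying E[¬dirty → valid U valid]: {s0, s1, s2, s4, s5}.

{s0, s1, s2, s4, s5}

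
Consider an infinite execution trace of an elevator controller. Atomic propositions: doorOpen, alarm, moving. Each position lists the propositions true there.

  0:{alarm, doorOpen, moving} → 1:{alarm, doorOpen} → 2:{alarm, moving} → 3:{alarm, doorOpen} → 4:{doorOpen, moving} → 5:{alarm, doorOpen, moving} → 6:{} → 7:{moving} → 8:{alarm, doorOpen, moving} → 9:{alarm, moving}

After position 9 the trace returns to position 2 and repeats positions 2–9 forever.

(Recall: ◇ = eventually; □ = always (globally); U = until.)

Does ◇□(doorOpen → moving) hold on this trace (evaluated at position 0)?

□(doorOpen → moving) is false at every position 0..9, so it never becomes true and ◇□(doorOpen → moving) fails.

Does not hold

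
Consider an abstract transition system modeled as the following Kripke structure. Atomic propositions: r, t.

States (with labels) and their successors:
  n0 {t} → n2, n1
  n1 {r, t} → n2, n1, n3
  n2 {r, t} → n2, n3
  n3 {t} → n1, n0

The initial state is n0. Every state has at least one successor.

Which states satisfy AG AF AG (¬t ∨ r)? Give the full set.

States satisfying AF AG (¬t ∨ r): ∅.
States satisfying AG AF AG (¬t ∨ r): ∅.

none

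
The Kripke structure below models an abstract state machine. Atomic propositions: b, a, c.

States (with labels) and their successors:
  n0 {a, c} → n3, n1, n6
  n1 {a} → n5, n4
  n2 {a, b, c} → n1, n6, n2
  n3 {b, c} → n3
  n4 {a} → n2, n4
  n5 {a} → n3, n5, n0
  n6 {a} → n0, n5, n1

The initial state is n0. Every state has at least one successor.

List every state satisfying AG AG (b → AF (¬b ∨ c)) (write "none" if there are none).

States satisfying AG (b → AF (¬b ∨ c)): {n0, n1, n2, n3, n4, n5, n6}.
States satisfying AG AG (b → AF (¬b ∨ c)): {n0, n1, n2, n3, n4, n5, n6}.

{n0, n1, n2, n3, n4, n5, n6}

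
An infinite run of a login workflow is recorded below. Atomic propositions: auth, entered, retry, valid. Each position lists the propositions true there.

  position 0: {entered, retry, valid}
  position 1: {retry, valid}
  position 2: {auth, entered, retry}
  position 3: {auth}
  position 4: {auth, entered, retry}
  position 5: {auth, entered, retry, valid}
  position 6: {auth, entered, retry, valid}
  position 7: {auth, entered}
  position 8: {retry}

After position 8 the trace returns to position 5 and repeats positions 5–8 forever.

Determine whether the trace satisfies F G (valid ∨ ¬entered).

G (valid ∨ ¬entered) is false at every position 0..8, so it never becomes true and F G (valid ∨ ¬entered) fails.

Violated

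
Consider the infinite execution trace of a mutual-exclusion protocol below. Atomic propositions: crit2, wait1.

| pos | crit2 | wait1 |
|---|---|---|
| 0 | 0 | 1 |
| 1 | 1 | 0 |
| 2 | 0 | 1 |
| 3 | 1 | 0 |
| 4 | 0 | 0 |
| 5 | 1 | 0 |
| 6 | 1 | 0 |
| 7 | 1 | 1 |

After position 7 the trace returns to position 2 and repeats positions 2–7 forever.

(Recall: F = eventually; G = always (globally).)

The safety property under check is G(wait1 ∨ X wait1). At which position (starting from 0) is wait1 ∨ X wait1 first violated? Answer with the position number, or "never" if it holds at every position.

3

Check wait1 ∨ X wait1 at each position in order: 0 ✓, 1 ✓, 2 ✓.
At position 3 the labels are {crit2} and the next position 4 has {}, so wait1 ∨ X wait1 is false there. This is the first violation.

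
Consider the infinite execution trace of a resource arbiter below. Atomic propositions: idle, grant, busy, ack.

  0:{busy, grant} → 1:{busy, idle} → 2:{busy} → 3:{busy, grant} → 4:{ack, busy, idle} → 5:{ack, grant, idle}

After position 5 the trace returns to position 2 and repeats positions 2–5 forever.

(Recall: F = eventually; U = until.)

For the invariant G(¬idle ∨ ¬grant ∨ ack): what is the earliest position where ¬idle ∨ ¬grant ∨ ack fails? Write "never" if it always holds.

never

¬idle ∨ ¬grant ∨ ack holds at every position 0..5, and those are all the positions the trace ever visits, so the invariant G(¬idle ∨ ¬grant ∨ ack) is never violated.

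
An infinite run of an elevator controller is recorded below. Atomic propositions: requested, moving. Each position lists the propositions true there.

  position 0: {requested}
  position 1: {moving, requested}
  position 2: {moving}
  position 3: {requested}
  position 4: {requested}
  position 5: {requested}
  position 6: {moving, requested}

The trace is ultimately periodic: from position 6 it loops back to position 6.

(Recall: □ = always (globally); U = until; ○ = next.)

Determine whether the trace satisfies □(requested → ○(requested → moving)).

requested → ○(requested → moving) must hold at every position from 0 onward. It fails at position 3, so □(requested → ○(requested → moving)) is false.
Positions where requested holds: 0, 1, 3, 4, 5, 6.
Check ○(requested → moving) at each: 0→ok, 1→ok, 3→fails, 4→fails, 5→ok, 6→ok.

Does not hold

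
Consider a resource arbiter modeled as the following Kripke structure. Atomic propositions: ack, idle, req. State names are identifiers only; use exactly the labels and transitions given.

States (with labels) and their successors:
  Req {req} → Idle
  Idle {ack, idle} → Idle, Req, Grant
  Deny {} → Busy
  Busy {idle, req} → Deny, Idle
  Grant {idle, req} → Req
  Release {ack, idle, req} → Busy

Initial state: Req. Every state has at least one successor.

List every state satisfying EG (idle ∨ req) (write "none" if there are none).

States satisfying idle ∨ req: {Req, Idle, Busy, Grant, Release}.
States satisfying EG (idle ∨ req): {Req, Idle, Busy, Grant, Release}.

{Req, Idle, Busy, Grant, Release}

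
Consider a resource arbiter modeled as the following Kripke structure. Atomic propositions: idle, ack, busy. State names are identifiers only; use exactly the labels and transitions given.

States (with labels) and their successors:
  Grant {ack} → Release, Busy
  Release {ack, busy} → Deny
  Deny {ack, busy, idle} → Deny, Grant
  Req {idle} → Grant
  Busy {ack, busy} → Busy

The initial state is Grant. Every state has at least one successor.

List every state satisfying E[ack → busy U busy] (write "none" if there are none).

States satisfying ack → busy: {Release, Deny, Req, Busy}.
States satisfying busy: {Release, Deny, Busy}.
States satisfying E[ack → busy U busy]: {Release, Deny, Busy}.

{Release, Deny, Busy}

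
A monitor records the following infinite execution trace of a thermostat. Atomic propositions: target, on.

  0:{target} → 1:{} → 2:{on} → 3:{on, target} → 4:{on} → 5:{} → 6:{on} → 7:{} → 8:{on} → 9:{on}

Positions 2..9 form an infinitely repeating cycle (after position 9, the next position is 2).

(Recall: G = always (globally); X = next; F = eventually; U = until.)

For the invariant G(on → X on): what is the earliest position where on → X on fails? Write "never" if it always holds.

Check on → X on at each position in order: 0 ✓, 1 ✓, 2 ✓, 3 ✓.
At position 4 the labels are {on} and the next position 5 has {}, so on → X on is false there. This is the first violation.

4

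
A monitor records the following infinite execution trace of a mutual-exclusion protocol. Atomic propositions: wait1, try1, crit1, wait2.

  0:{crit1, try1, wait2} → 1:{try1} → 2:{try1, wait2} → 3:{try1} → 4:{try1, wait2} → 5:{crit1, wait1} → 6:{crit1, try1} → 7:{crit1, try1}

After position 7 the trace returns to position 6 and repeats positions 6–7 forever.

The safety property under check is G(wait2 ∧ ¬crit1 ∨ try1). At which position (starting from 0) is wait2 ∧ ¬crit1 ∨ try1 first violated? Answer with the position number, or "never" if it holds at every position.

Check wait2 ∧ ¬crit1 ∨ try1 at each position in order: 0 ✓, 1 ✓, 2 ✓, 3 ✓, 4 ✓.
At position 5 the labels are {crit1, wait1}, so wait2 ∧ ¬crit1 ∨ try1 is false there. This is the first violation.

5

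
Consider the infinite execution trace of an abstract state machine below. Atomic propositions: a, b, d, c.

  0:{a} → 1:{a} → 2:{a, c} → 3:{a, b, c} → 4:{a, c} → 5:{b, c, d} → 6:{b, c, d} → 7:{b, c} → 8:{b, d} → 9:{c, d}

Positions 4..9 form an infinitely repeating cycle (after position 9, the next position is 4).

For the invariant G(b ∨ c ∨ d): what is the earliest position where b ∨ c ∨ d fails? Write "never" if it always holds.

0

At position 0 the labels are {a}, so b ∨ c ∨ d is false there. This is the first violation.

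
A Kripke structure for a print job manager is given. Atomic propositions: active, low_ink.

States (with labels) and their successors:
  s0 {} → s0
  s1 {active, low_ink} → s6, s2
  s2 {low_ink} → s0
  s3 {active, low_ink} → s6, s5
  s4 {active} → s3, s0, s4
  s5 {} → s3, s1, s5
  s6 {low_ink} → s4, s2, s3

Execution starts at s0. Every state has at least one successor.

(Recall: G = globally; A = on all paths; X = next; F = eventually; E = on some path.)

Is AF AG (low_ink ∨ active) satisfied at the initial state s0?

States satisfying AG (low_ink ∨ active): ∅.
States satisfying AF AG (low_ink ∨ active): ∅.
There is a path from s0 along which AG (low_ink ∨ active) never holds.
s0 ∉ Sat(AF AG (low_ink ∨ active)).

Does not hold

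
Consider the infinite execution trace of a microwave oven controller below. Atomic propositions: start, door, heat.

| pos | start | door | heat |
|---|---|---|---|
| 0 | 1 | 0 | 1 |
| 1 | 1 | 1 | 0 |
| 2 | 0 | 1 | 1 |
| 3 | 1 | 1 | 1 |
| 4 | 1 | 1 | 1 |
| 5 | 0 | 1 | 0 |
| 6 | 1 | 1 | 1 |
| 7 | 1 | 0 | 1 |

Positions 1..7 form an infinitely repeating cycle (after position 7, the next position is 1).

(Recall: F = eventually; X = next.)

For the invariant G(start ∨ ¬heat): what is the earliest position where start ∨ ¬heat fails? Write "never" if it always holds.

2

Check start ∨ ¬heat at each position in order: 0 ✓, 1 ✓.
At position 2 the labels are {door, heat}, so start ∨ ¬heat is false there. This is the first violation.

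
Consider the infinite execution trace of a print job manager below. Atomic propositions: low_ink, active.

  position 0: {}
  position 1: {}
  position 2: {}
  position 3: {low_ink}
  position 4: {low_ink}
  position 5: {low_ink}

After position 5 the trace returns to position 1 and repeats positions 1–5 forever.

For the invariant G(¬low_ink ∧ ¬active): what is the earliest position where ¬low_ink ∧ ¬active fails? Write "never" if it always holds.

3

Check ¬low_ink ∧ ¬active at each position in order: 0 ✓, 1 ✓, 2 ✓.
At position 3 the labels are {low_ink}, so ¬low_ink ∧ ¬active is false there. This is the first violation.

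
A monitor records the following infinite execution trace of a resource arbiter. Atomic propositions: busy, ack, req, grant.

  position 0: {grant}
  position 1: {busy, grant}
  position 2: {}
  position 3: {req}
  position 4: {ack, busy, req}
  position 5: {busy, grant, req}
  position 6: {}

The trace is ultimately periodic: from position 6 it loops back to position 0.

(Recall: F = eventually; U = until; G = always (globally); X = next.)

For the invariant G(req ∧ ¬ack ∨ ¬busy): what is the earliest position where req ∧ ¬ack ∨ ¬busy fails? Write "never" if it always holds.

1

Check req ∧ ¬ack ∨ ¬busy at each position in order: 0 ✓.
At position 1 the labels are {busy, grant}, so req ∧ ¬ack ∨ ¬busy is false there. This is the first violation.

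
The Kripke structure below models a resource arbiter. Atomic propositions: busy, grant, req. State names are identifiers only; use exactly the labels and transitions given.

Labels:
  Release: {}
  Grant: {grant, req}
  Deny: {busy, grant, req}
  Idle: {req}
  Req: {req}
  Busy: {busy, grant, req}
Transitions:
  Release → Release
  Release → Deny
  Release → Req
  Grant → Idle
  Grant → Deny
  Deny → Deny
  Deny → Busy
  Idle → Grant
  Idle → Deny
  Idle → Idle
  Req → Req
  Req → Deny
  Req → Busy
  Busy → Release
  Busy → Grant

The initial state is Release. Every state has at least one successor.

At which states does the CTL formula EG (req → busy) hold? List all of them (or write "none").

{Release, Deny, Busy}

States satisfying req → busy: {Release, Deny, Busy}.
States satisfying EG (req → busy): {Release, Deny, Busy}.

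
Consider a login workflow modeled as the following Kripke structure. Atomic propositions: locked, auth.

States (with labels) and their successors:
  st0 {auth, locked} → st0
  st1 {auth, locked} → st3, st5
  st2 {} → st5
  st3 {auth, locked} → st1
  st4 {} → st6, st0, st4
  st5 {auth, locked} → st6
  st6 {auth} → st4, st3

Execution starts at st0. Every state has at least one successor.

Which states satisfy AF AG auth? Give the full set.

{st0}

States satisfying AG auth: {st0}.
States satisfying AF AG auth: {st0}.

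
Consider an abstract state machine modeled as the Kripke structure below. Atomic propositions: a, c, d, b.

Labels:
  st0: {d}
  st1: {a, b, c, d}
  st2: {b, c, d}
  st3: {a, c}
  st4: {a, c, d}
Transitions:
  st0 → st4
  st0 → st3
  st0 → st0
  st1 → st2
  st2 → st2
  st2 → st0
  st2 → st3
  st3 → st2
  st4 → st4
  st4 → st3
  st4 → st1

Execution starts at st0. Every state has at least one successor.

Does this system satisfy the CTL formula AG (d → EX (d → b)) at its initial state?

Yes

States satisfying d → EX (d → b): {st0, st1, st2, st3, st4}.
States satisfying AG (d → EX (d → b)): {st0, st1, st2, st3, st4}.
Every state reachable from st0 satisfies d → EX (d → b).
st0 ∈ Sat(AG (d → EX (d → b))).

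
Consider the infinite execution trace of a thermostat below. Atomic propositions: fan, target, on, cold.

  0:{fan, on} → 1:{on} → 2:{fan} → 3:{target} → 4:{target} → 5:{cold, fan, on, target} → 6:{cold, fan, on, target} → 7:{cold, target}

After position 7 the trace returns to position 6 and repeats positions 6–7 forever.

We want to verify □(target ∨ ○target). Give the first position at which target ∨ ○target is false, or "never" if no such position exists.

0

At position 0 the labels are {fan, on} and the next position 1 has {on}, so target ∨ ○target is false there. This is the first violation.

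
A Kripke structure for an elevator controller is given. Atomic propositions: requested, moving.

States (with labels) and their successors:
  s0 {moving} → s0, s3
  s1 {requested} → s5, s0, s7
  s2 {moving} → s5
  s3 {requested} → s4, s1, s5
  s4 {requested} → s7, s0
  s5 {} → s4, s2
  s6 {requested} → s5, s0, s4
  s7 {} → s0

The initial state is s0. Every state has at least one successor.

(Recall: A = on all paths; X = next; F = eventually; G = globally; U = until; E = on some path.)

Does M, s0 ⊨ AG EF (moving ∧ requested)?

States satisfying EF (moving ∧ requested): ∅.
States satisfying AG EF (moving ∧ requested): ∅.
s0 is reachable from s0 and violates EF (moving ∧ requested), so AG fails at s0.
s0 ∉ Sat(AG EF (moving ∧ requested)).

Does not hold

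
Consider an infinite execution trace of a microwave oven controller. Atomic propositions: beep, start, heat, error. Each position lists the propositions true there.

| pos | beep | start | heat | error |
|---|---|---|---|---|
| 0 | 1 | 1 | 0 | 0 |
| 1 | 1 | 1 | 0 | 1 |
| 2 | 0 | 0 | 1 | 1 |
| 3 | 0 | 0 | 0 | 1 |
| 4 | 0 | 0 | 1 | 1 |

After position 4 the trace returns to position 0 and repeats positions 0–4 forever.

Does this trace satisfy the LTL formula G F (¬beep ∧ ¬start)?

F (¬beep ∧ ¬start) holds at every position 0..4, and those are all positions ever visited, so G F (¬beep ∧ ¬start) holds.

Satisfied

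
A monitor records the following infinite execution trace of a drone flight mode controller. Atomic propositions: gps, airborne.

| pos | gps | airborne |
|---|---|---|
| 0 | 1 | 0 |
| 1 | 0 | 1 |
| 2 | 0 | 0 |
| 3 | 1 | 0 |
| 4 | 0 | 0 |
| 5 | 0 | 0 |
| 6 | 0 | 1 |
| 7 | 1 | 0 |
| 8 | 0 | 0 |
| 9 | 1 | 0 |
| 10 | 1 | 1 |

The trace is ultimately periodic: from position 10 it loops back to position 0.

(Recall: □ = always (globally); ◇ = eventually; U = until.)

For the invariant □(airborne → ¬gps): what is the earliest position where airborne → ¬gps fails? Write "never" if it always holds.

10

Check airborne → ¬gps at each position in order: 0 ✓, 1 ✓, 2 ✓, 3 ✓, 4 ✓, 5 ✓, 6 ✓, 7 ✓, 8 ✓, 9 ✓.
At position 10 the labels are {airborne, gps}, so airborne → ¬gps is false there. This is the first violation.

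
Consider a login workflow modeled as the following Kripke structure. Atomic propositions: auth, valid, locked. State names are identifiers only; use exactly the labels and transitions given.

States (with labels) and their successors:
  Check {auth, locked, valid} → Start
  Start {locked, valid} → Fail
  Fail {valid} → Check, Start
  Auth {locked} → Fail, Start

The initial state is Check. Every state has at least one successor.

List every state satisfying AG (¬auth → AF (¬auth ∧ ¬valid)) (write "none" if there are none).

States satisfying ¬auth → AF (¬auth ∧ ¬valid): {Check, Auth}.
States satisfying AG (¬auth → AF (¬auth ∧ ¬valid)): ∅.

none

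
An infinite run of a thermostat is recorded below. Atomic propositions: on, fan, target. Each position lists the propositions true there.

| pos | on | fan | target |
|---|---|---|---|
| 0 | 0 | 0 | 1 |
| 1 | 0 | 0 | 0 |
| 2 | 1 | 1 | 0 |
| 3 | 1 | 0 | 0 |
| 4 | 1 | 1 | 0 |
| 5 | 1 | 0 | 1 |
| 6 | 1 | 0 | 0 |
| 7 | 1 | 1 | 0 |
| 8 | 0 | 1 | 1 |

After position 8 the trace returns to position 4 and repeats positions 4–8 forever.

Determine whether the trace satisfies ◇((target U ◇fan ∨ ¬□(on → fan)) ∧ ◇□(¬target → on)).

Holds

(target U ◇fan ∨ ¬□(on → fan)) ∧ ◇□(¬target → on) holds at position 0, which is reachable from 0, so ◇((target U ◇fan ∨ ¬□(on → fan)) ∧ ◇□(¬target → on)) holds.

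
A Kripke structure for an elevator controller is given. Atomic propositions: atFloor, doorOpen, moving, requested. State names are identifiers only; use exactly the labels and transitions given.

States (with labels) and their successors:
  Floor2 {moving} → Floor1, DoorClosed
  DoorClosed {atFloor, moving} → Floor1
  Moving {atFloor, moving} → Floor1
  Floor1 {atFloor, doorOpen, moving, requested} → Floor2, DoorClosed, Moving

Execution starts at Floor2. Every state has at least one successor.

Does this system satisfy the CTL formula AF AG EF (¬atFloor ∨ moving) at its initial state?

States satisfying AG EF (¬atFloor ∨ moving): {Floor2, DoorClosed, Moving, Floor1}.
States satisfying AF AG EF (¬atFloor ∨ moving): {Floor2, DoorClosed, Moving, Floor1}.
Floor2 ∈ Sat(AF AG EF (¬atFloor ∨ moving)).

Holds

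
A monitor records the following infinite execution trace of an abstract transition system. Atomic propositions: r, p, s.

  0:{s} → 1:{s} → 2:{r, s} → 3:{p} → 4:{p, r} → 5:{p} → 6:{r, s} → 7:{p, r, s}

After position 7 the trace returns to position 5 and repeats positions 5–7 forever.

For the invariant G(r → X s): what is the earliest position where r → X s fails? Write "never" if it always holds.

Check r → X s at each position in order: 0 ✓, 1 ✓.
At position 2 the labels are {r, s} and the next position 3 has {p}, so r → X s is false there. This is the first violation.

2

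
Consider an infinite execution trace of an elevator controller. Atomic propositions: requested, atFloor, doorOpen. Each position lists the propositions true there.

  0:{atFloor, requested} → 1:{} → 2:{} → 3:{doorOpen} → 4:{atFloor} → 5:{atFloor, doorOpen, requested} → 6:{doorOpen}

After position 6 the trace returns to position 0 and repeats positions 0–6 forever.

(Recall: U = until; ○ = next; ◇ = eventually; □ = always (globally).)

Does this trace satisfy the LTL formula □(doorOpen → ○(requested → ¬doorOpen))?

doorOpen → ○(requested → ¬doorOpen) holds at every position 0..6, and those are all positions ever visited, so □(doorOpen → ○(requested → ¬doorOpen)) holds.
Positions where doorOpen holds: 3, 5, 6.
Check ○(requested → ¬doorOpen) at each: 3→ok, 5→ok, 6→ok.

Holds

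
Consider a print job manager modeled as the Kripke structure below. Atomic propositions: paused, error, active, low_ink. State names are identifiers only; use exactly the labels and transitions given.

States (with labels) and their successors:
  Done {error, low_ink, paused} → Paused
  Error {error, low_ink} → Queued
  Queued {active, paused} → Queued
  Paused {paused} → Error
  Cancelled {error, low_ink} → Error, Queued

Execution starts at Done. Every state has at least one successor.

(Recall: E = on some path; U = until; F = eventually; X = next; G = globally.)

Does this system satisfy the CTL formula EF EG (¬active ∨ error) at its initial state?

States satisfying EG (¬active ∨ error): ∅.
States satisfying EF EG (¬active ∨ error): ∅.
No suitable path/successor from Done witnesses the formula.
Done ∉ Sat(EF EG (¬active ∨ error)).

No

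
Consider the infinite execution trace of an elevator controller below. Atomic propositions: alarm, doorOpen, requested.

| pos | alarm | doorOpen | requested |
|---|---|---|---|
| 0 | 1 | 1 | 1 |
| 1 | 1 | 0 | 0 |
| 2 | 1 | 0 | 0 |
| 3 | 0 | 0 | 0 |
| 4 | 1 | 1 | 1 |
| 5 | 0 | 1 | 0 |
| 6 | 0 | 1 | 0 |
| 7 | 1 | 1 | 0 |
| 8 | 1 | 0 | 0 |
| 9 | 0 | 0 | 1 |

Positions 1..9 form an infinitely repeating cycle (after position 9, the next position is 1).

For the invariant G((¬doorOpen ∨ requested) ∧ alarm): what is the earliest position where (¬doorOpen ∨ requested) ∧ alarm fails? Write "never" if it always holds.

Check (¬doorOpen ∨ requested) ∧ alarm at each position in order: 0 ✓, 1 ✓, 2 ✓.
At position 3 the labels are {}, so (¬doorOpen ∨ requested) ∧ alarm is false there. This is the first violation.

3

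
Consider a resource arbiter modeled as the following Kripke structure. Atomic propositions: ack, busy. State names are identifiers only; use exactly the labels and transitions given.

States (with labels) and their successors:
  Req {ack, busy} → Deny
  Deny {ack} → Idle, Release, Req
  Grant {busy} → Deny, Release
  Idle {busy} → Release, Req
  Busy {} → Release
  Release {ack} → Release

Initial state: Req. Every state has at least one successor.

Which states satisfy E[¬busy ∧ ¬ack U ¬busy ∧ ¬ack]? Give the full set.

{Busy}

States satisfying ¬busy ∧ ¬ack: {Busy}.
States satisfying E[¬busy ∧ ¬ack U ¬busy ∧ ¬ack]: {Busy}.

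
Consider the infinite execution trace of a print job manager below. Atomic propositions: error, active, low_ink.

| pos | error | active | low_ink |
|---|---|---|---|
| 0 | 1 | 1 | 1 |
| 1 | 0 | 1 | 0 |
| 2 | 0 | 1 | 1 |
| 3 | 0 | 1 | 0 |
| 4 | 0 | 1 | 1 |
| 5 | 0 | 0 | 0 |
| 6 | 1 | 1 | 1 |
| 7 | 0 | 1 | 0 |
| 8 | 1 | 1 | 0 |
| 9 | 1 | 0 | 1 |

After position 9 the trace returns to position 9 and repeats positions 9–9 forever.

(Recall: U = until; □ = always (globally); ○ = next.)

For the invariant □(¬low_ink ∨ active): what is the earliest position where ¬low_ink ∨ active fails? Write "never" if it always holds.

9

Check ¬low_ink ∨ active at each position in order: 0 ✓, 1 ✓, 2 ✓, 3 ✓, 4 ✓, 5 ✓, 6 ✓, 7 ✓, 8 ✓.
At position 9 the labels are {error, low_ink}, so ¬low_ink ∨ active is false there. This is the first violation.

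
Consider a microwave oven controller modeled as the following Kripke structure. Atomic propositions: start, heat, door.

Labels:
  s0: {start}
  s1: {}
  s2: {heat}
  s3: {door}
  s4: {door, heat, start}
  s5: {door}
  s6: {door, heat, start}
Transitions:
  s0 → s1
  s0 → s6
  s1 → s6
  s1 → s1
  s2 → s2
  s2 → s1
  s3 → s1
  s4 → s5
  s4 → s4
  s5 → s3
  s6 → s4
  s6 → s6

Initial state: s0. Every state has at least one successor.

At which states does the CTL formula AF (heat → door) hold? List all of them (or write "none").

States satisfying heat → door: {s0, s1, s3, s4, s5, s6}.
States satisfying AF (heat → door): {s0, s1, s3, s4, s5, s6}.

{s0, s1, s3, s4, s5, s6}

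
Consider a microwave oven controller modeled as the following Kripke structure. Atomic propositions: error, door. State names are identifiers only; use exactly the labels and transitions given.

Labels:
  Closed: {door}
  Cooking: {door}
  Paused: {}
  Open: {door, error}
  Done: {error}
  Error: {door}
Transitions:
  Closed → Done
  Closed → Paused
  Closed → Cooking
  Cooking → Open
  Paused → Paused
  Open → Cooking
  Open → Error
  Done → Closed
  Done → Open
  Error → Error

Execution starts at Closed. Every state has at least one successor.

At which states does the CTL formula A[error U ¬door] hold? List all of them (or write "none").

{Paused, Done}

States satisfying error: {Open, Done}.
States satisfying ¬door: {Paused, Done}.
States satisfying A[error U ¬door]: {Paused, Done}.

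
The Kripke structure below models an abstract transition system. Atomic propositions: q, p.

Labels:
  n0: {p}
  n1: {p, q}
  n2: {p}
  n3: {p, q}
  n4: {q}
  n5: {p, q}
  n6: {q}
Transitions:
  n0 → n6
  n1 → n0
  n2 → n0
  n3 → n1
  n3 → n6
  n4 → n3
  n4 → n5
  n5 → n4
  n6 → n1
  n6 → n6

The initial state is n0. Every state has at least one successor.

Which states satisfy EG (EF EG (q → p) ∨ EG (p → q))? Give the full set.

States satisfying EF EG (q → p) ∨ EG (p → q): {n3, n4, n5, n6}.
States satisfying EG (EF EG (q → p) ∨ EG (p → q)): {n3, n4, n5, n6}.

{n3, n4, n5, n6}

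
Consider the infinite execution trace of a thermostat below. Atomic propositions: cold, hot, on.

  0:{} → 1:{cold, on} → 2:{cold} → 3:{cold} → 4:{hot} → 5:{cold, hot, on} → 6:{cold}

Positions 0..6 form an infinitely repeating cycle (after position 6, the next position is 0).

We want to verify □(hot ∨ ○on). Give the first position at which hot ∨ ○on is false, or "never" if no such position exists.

1

Check hot ∨ ○on at each position in order: 0 ✓.
At position 1 the labels are {cold, on} and the next position 2 has {cold}, so hot ∨ ○on is false there. This is the first violation.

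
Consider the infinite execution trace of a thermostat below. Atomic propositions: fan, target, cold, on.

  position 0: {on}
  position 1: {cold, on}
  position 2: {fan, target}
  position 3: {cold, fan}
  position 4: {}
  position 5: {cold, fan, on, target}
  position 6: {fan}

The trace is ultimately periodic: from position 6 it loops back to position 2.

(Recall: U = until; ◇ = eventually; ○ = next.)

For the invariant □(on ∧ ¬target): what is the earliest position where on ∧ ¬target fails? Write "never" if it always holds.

Check on ∧ ¬target at each position in order: 0 ✓, 1 ✓.
At position 2 the labels are {fan, target}, so on ∧ ¬target is false there. This is the first violation.

2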